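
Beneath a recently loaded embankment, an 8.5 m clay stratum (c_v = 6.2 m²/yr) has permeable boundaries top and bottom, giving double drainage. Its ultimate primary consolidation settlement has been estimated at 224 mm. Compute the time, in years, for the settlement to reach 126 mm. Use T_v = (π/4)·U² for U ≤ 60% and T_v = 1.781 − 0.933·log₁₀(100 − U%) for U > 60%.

Drainage path length: H_d = H/2 = 4.25 m (double drainage).
U = S(t)/S_ult = 126/224 = 0.5625.
U ≤ 60%: T_v = (π/4)·U² = (π/4)×0.5625² = 0.2485.
t = T_v·H_d²/c_v = 0.2485×4.25²/6.2 = 0.724 years.

t ≈ 0.724 years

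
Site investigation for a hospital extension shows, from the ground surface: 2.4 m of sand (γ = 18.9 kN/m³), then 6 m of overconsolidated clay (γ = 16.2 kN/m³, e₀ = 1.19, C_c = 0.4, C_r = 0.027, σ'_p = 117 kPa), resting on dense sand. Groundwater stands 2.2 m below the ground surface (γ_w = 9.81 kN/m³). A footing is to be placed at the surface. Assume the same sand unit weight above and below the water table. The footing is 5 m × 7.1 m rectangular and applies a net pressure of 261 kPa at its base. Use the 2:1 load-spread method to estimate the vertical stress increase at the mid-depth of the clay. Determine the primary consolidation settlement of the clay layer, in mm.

Mid-depth of clay below the ground surface: z = 2.4 + 6/2 = 5.4 m.
Total vertical stress at mid-clay: σ_v = 18.9×2.4 + 16.2×3 = 93.96 kPa.
Pore pressure: u = 9.81×(5.4 − 2.2) = 31.392 kPa.
Initial effective stress: σ'_0 = σ_v − u = 93.96 − 31.392 = 62.568 kPa.
Stress increase at mid-clay by the 2:1 spreading method:
Δσ = qBL/((B+z)(L+z)) = 261×5×7.1/((5+5.4)(7.1+5.4)) = 71.273 kPa
Final effective stress: σ'_f = 62.568 + 71.273 = 133.84 kPa.
σ'_f = 133.84 > σ'_p = 117 kPa, so the stress path crosses the preconsolidation pressure — recompression up to σ'_p, then virgin compression beyond:
S_c = H/(1+e₀)·[C_r·log₁₀(σ'_p/σ'_0) + C_c·log₁₀(σ'_f/σ'_p)]
    = 6/2.19 × [0.027×log₁₀(117/62.568) + 0.4×log₁₀(133.84/117)]
    = 2.7397 × [0.0073395 + 0.02336] = 0.08411 m

S_c ≈ 84.1 mm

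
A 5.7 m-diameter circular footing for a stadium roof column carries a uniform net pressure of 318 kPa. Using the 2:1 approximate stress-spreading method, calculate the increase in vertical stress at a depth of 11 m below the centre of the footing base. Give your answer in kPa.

Δσ_z ≈ 37 kPa

By the 2:1 method the load spreads at 1 horizontal : 2 vertical, so at depth z the loaded area has grown by z in each plan dimension:
Δσ ≈ qD²/(D+z)² = 318×5.7²/(5.7+11)² = 37.046 kPa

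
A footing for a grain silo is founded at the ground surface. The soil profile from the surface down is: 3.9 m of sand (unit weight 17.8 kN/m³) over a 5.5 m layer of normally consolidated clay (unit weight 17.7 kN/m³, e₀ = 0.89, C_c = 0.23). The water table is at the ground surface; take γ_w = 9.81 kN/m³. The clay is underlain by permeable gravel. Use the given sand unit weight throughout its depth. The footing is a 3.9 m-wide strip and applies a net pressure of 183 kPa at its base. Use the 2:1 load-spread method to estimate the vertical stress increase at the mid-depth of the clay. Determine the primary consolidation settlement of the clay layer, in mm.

S_c ≈ 240 mm

Mid-depth of clay below the ground surface: z = 3.9 + 5.5/2 = 6.65 m.
Total vertical stress at mid-clay: σ_v = 17.8×3.9 + 17.7×2.75 = 118.09 kPa.
Pore pressure: u = 9.81×(6.65 − 0) = 65.237 kPa.
Initial effective stress: σ'_0 = σ_v − u = 118.09 − 65.237 = 52.853 kPa.
Stress increase at mid-clay by the 2:1 spreading method:
Δσ = qB/(B+z) = 183×3.9/(3.9+6.65) = 67.649 kPa
Final effective stress: σ'_f = σ'_0 + Δσ = 52.853 + 67.649 = 120.5 kPa.
Normally consolidated clay, so the full stress increment lies on the virgin compression line:
S_c = C_c·H/(1+e₀)·log₁₀(σ'_f/σ'_0) = 0.23×5.5/(1+0.89)×log₁₀(120.5/52.853)
    = 0.66931 × 0.35792 = 0.2396 m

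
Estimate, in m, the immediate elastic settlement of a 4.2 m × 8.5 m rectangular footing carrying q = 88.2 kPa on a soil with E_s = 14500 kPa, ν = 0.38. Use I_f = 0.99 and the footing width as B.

S_e ≈ 0.0216 m

Immediate (elastic) settlement: S_e = q·B·(1−ν²)/E_s · I_f.
S_e = 88.2 × 4.2 × (1 − 0.38²) / 14500 × 0.99
    = 88.2 × 4.2 × 0.8556 / 14500 × 0.99
    = 0.02164 m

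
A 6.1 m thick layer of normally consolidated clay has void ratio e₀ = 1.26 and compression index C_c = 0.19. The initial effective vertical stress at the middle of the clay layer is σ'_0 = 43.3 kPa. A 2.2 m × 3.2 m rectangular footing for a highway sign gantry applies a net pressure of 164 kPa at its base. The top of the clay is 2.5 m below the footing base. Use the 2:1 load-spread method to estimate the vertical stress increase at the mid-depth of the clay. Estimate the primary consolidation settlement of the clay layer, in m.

S_c ≈ 0.0739 m

Mid-depth of clay below the footing base: z = 2.5 + 6.1/2 = 5.55 m.
Stress increase at mid-clay by the 2:1 spreading method:
Δσ = qBL/((B+z)(L+z)) = 164×2.2×3.2/((2.2+5.55)(3.2+5.55)) = 17.026 kPa
Final effective stress: σ'_f = σ'_0 + Δσ = 43.3 + 17.026 = 60.326 kPa.
Normally consolidated clay, so the full stress increment lies on the virgin compression line:
S_c = C_c·H/(1+e₀)·log₁₀(σ'_f/σ'_0) = 0.19×6.1/(1+1.26)×log₁₀(60.326/43.3)
    = 0.51283 × 0.14402 = 0.07386 m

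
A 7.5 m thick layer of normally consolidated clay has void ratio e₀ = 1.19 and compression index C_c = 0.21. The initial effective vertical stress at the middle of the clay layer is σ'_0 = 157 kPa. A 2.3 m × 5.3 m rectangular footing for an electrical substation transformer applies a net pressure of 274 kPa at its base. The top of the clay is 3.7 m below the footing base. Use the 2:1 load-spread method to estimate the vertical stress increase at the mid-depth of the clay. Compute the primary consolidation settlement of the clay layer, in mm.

Mid-depth of clay below the footing base: z = 3.7 + 7.5/2 = 7.45 m.
Stress increase at mid-clay by the 2:1 spreading method:
Δσ = qBL/((B+z)(L+z)) = 274×2.3×5.3/((2.3+7.45)(5.3+7.45)) = 26.868 kPa
Final effective stress: σ'_f = σ'_0 + Δσ = 157 + 26.868 = 183.87 kPa.
Normally consolidated clay, so the full stress increment lies on the virgin compression line:
S_c = C_c·H/(1+e₀)·log₁₀(σ'_f/σ'_0) = 0.21×7.5/(1+1.19)×log₁₀(183.87/157)
    = 0.71918 × 0.068611 = 0.04934 m

S_c ≈ 49.3 mm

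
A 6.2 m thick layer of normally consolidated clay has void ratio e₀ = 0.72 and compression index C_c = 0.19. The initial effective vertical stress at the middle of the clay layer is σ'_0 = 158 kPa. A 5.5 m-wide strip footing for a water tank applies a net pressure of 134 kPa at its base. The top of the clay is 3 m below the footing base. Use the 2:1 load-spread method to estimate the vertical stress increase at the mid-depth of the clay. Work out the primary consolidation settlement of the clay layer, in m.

S_c ≈ 0.101 m

Mid-depth of clay below the footing base: z = 3 + 6.2/2 = 6.1 m.
Stress increase at mid-clay by the 2:1 spreading method:
Δσ = qB/(B+z) = 134×5.5/(5.5+6.1) = 63.534 kPa
Final effective stress: σ'_f = σ'_0 + Δσ = 158 + 63.534 = 221.53 kPa.
Normally consolidated clay, so the full stress increment lies on the virgin compression line:
S_c = C_c·H/(1+e₀)·log₁₀(σ'_f/σ'_0) = 0.19×6.2/(1+0.72)×log₁₀(221.53/158)
    = 0.68488 × 0.14678 = 0.1005 m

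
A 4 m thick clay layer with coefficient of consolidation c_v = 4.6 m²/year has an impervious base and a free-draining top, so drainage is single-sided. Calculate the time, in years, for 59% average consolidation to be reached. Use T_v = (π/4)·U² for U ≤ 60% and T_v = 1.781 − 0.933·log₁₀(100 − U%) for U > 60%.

Drainage path length: H_d = H = 4 m (single drainage).
U ≤ 60%: T_v = (π/4)·U² = (π/4)×0.59² = 0.2734.
t = T_v·H_d²/c_v = 0.2734×4²/4.6 = 0.951 years.

t ≈ 0.951 years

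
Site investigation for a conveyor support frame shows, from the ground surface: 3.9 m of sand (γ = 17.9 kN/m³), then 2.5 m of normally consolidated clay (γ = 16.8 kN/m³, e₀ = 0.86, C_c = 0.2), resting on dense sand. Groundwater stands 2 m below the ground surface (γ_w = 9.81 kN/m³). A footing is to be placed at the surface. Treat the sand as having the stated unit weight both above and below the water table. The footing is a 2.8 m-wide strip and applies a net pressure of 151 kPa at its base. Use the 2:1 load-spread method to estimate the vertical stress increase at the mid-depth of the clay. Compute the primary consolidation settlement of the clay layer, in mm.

S_c ≈ 74.2 mm

Mid-depth of clay below the ground surface: z = 3.9 + 2.5/2 = 5.15 m.
Total vertical stress at mid-clay: σ_v = 17.9×3.9 + 16.8×1.25 = 90.81 kPa.
Pore pressure: u = 9.81×(5.15 − 2) = 30.902 kPa.
Initial effective stress: σ'_0 = σ_v − u = 90.81 − 30.902 = 59.908 kPa.
Stress increase at mid-clay by the 2:1 spreading method:
Δσ = qB/(B+z) = 151×2.8/(2.8+5.15) = 53.182 kPa
Final effective stress: σ'_f = σ'_0 + Δσ = 59.908 + 53.182 = 113.09 kPa.
Normally consolidated clay, so the full stress increment lies on the virgin compression line:
S_c = C_c·H/(1+e₀)·log₁₀(σ'_f/σ'_0) = 0.2×2.5/(1+0.86)×log₁₀(113.09/59.908)
    = 0.26882 × 0.27594 = 0.07418 m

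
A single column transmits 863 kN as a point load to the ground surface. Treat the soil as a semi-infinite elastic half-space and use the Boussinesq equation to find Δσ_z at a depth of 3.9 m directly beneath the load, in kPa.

Boussinesq vertical stress below a point load on an elastic half-space:
Δσ_z = 3P/(2πz²) · [1 + (r/z)²]^(−5/2)
r/z = 0/3.9 = 0; [1+(r/z)²]^(−5/2) = 1.
Δσ_z = 3×863/(2π×3.9²) × 1 = 27.091 × 1 = 27.09 kPa

Δσ_z ≈ 27.1 kPa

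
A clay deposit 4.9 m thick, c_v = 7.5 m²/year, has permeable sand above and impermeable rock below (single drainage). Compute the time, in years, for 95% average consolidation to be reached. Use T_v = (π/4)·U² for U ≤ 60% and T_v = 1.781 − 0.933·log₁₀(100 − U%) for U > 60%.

t ≈ 3.61 years

Drainage path length: H_d = H = 4.9 m (single drainage).
U > 60%: T_v = 1.781 − 0.933·log₁₀(100 − 95) = 1.1289.
t = T_v·H_d²/c_v = 1.1289×4.9²/7.5 = 3.614 years.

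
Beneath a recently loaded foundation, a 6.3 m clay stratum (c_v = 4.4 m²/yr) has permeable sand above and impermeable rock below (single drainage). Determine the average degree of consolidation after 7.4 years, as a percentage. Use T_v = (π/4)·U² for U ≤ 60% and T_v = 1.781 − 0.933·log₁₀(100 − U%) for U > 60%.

Drainage path length: H_d = H = 6.3 m (single drainage).
T_v = c_v·t/H_d² = 4.4×7.4/6.3² = 0.82036.
T_v = 0.82036 corresponds to the U > 60% branch:
U = 1 − 10^((1.781 − T_v)/0.933)/100 = 0.8929

U ≈ 89.3 %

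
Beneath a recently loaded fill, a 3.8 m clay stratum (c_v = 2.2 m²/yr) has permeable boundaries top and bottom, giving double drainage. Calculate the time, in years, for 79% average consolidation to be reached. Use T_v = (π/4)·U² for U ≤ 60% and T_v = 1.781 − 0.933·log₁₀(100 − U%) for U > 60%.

t ≈ 0.898 years

Drainage path length: H_d = H/2 = 1.9 m (double drainage).
U > 60%: T_v = 1.781 − 0.933·log₁₀(100 − 79) = 0.54737.
t = T_v·H_d²/c_v = 0.54737×1.9²/2.2 = 0.8982 years.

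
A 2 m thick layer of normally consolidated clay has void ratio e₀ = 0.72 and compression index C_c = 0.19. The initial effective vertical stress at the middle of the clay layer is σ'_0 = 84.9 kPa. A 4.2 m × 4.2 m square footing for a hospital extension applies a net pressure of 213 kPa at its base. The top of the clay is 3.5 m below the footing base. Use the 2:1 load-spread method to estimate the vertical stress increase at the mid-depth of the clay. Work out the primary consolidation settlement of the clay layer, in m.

S_c ≈ 0.0442 m

Mid-depth of clay below the footing base: z = 3.5 + 2/2 = 4.5 m.
Stress increase at mid-clay by the 2:1 spreading method:
Δσ = qBL/((B+z)(L+z)) = 213×4.2×4.2/((4.2+4.5)(4.2+4.5)) = 49.641 kPa
Final effective stress: σ'_f = σ'_0 + Δσ = 84.9 + 49.641 = 134.54 kPa.
Normally consolidated clay, so the full stress increment lies on the virgin compression line:
S_c = C_c·H/(1+e₀)·log₁₀(σ'_f/σ'_0) = 0.19×2/(1+0.72)×log₁₀(134.54/84.9)
    = 0.22093 × 0.19994 = 0.04417 m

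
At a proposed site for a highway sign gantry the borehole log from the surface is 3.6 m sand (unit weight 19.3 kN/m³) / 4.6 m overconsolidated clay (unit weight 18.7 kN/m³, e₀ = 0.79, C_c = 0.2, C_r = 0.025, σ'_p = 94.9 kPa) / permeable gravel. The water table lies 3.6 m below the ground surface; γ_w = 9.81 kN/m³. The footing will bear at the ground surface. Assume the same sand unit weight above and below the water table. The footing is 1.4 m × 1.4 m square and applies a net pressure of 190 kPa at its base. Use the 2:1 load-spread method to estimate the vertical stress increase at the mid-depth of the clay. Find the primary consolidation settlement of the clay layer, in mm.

S_c ≈ 6.19 mm

Mid-depth of clay below the ground surface: z = 3.6 + 4.6/2 = 5.9 m.
Total vertical stress at mid-clay: σ_v = 19.3×3.6 + 18.7×2.3 = 112.49 kPa.
Pore pressure: u = 9.81×(5.9 − 3.6) = 22.563 kPa.
Initial effective stress: σ'_0 = σ_v − u = 112.49 − 22.563 = 89.927 kPa.
Stress increase at mid-clay by the 2:1 spreading method:
Δσ = qBL/((B+z)(L+z)) = 190×1.4×1.4/((1.4+5.9)(1.4+5.9)) = 6.9882 kPa
Final effective stress: σ'_f = 89.927 + 6.9882 = 96.915 kPa.
σ'_f = 96.915 > σ'_p = 94.9 kPa, so the stress path crosses the preconsolidation pressure — recompression up to σ'_p, then virgin compression beyond:
S_c = H/(1+e₀)·[C_r·log₁₀(σ'_p/σ'_0) + C_c·log₁₀(σ'_f/σ'_p)]
    = 4.6/1.79 × [0.025×log₁₀(94.9/89.927) + 0.2×log₁₀(96.915/94.9)]
    = 2.5698 × [0.0005844 + 0.001825] = 0.006192 m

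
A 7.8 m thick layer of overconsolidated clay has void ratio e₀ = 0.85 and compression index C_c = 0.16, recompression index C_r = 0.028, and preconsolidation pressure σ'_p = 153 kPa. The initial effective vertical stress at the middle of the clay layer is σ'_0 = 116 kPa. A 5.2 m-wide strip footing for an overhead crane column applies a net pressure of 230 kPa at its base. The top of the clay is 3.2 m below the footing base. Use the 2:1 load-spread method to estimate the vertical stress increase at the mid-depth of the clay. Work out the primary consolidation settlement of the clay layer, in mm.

Mid-depth of clay below the footing base: z = 3.2 + 7.8/2 = 7.1 m.
Stress increase at mid-clay by the 2:1 spreading method:
Δσ = qB/(B+z) = 230×5.2/(5.2+7.1) = 97.236 kPa
Final effective stress: σ'_f = 116 + 97.236 = 213.24 kPa.
σ'_f = 213.24 > σ'_p = 153 kPa, so the stress path crosses the preconsolidation pressure — recompression up to σ'_p, then virgin compression beyond:
S_c = H/(1+e₀)·[C_r·log₁₀(σ'_p/σ'_0) + C_c·log₁₀(σ'_f/σ'_p)]
    = 7.8/1.85 × [0.028×log₁₀(153/116) + 0.16×log₁₀(213.24/153)]
    = 4.2162 × [0.0033665 + 0.023068] = 0.1115 m

S_c ≈ 111 mm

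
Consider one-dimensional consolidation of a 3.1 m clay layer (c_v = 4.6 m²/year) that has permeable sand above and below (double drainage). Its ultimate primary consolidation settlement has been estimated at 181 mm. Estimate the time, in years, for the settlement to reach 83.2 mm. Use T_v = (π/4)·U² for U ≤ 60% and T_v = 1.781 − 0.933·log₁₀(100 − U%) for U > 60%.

Drainage path length: H_d = H/2 = 1.55 m (double drainage).
U = S(t)/S_ult = 83.2/181 = 0.4597.
U ≤ 60%: T_v = (π/4)·U² = (π/4)×0.45967² = 0.16595.
t = T_v·H_d²/c_v = 0.16595×1.55²/4.6 = 0.08667 years.

t ≈ 0.0867 years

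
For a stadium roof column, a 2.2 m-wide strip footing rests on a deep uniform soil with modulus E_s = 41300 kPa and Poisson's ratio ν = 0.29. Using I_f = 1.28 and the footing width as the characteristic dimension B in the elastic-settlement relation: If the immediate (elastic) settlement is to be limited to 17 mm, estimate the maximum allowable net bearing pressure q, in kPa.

S_e = q·B·(1−ν²)/E_s · I_f  ⇒  q = S_e·E_s / (B·(1−ν²)·I_f).
q = 0.017 × 41300 / (2.2 × 0.9159 × 1.28) = 272.2 kPa

q ≈ 272 kPa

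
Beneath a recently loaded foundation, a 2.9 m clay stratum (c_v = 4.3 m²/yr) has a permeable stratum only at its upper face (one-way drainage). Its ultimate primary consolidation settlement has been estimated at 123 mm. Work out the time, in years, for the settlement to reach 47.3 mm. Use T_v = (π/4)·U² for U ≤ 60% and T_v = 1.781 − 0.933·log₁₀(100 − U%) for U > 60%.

Drainage path length: H_d = H = 2.9 m (single drainage).
U = S(t)/S_ult = 47.3/123 = 0.3846.
U ≤ 60%: T_v = (π/4)·U² = (π/4)×0.38455² = 0.11615.
t = T_v·H_d²/c_v = 0.11615×2.9²/4.3 = 0.2272 years.

t ≈ 0.227 years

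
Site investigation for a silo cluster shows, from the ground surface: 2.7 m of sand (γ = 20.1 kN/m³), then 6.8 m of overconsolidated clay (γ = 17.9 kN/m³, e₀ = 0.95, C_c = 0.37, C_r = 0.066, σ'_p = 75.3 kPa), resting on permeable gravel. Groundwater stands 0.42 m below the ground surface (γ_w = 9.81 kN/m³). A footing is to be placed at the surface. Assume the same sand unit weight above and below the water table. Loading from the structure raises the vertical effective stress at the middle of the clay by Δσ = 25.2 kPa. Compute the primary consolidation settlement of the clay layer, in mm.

S_c ≈ 89 mm

Mid-depth of clay below the ground surface: z = 2.7 + 6.8/2 = 6.1 m.
Total vertical stress at mid-clay: σ_v = 20.1×2.7 + 17.9×3.4 = 115.13 kPa.
Pore pressure: u = 9.81×(6.1 − 0.42) = 55.721 kPa.
Initial effective stress: σ'_0 = σ_v − u = 115.13 − 55.721 = 59.409 kPa.
Final effective stress: σ'_f = 59.409 + 25.2 = 84.609 kPa.
σ'_f = 84.609 > σ'_p = 75.3 kPa, so the stress path crosses the preconsolidation pressure — recompression up to σ'_p, then virgin compression beyond:
S_c = H/(1+e₀)·[C_r·log₁₀(σ'_p/σ'_0) + C_c·log₁₀(σ'_f/σ'_p)]
    = 6.8/1.95 × [0.066×log₁₀(75.3/59.409) + 0.37×log₁₀(84.609/75.3)]
    = 3.4872 × [0.0067942 + 0.01873] = 0.08901 m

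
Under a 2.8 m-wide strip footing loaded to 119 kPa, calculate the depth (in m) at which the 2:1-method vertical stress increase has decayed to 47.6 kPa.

z ≈ 4.2 m

2:1 spreading — at depth z the loaded area has grown by z in each plan dimension:
qB/(B+z) = Δσ_z ⇒ z = qB/Δσ_z − B = 119×2.8/47.6 − 2.8 = 4.2 m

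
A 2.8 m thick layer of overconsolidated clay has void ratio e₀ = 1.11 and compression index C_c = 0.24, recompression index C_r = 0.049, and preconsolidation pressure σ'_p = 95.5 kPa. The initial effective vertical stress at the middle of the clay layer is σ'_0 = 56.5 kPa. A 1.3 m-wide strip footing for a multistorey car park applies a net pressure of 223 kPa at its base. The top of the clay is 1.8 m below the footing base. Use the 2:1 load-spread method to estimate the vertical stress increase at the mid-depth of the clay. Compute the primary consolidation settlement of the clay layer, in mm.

S_c ≈ 47.5 mm

Mid-depth of clay below the footing base: z = 1.8 + 2.8/2 = 3.2 m.
Stress increase at mid-clay by the 2:1 spreading method:
Δσ = qB/(B+z) = 223×1.3/(1.3+3.2) = 64.422 kPa
Final effective stress: σ'_f = 56.5 + 64.422 = 120.92 kPa.
σ'_f = 120.92 > σ'_p = 95.5 kPa, so the stress path crosses the preconsolidation pressure — recompression up to σ'_p, then virgin compression beyond:
S_c = H/(1+e₀)·[C_r·log₁₀(σ'_p/σ'_0) + C_c·log₁₀(σ'_f/σ'_p)]
    = 2.8/2.11 × [0.049×log₁₀(95.5/56.5) + 0.24×log₁₀(120.92/95.5)]
    = 1.327 × [0.01117 + 0.024599] = 0.04747 m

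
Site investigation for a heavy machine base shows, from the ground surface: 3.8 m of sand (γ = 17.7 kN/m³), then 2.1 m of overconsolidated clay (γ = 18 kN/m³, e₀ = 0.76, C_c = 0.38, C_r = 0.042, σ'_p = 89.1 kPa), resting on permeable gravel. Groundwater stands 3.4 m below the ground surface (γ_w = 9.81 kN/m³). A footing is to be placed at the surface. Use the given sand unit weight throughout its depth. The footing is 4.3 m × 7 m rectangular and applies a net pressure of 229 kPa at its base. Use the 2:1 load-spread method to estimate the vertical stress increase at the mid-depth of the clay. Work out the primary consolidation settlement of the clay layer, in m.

Mid-depth of clay below the ground surface: z = 3.8 + 2.1/2 = 4.85 m.
Total vertical stress at mid-clay: σ_v = 17.7×3.8 + 18×1.05 = 86.16 kPa.
Pore pressure: u = 9.81×(4.85 − 3.4) = 14.225 kPa.
Initial effective stress: σ'_0 = σ_v − u = 86.16 − 14.225 = 71.935 kPa.
Stress increase at mid-clay by the 2:1 spreading method:
Δσ = qBL/((B+z)(L+z)) = 229×4.3×7/((4.3+4.85)(7+4.85)) = 63.572 kPa
Final effective stress: σ'_f = 71.935 + 63.572 = 135.51 kPa.
σ'_f = 135.51 > σ'_p = 89.1 kPa, so the stress path crosses the preconsolidation pressure — recompression up to σ'_p, then virgin compression beyond:
S_c = H/(1+e₀)·[C_r·log₁₀(σ'_p/σ'_0) + C_c·log₁₀(σ'_f/σ'_p)]
    = 2.1/1.76 × [0.042×log₁₀(89.1/71.935) + 0.38×log₁₀(135.51/89.1)]
    = 1.1932 × [0.0039034 + 0.069196] = 0.08722 m

S_c ≈ 0.0872 m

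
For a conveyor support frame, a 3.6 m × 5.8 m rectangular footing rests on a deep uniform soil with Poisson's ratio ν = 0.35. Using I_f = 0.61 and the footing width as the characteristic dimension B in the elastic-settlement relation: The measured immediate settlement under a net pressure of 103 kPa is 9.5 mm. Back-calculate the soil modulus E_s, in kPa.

S_e = q·B·(1−ν²)/E_s · I_f  ⇒  E_s = q·B·(1−ν²)·I_f / S_e.
E_s = 103 × 3.6 × 0.8775 × 0.61 / 0.0095 = 20890 kPa

E_s ≈ 20900 kPa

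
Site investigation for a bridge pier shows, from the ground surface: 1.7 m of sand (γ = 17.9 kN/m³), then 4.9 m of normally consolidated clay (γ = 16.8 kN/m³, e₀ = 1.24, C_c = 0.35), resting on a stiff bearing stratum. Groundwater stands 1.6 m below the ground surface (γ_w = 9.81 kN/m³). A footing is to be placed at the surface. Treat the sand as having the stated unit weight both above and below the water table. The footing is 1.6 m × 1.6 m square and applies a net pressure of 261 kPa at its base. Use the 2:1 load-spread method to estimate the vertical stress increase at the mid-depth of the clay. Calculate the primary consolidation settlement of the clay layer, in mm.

S_c ≈ 120 mm

Mid-depth of clay below the ground surface: z = 1.7 + 4.9/2 = 4.15 m.
Total vertical stress at mid-clay: σ_v = 17.9×1.7 + 16.8×2.45 = 71.59 kPa.
Pore pressure: u = 9.81×(4.15 − 1.6) = 25.015 kPa.
Initial effective stress: σ'_0 = σ_v − u = 71.59 − 25.015 = 46.575 kPa.
Stress increase at mid-clay by the 2:1 spreading method:
Δσ = qBL/((B+z)(L+z)) = 261×1.6×1.6/((1.6+4.15)(1.6+4.15)) = 20.209 kPa
Final effective stress: σ'_f = σ'_0 + Δσ = 46.575 + 20.209 = 66.784 kPa.
Normally consolidated clay, so the full stress increment lies on the virgin compression line:
S_c = C_c·H/(1+e₀)·log₁₀(σ'_f/σ'_0) = 0.35×4.9/(1+1.24)×log₁₀(66.784/46.575)
    = 0.76562 × 0.15652 = 0.1198 m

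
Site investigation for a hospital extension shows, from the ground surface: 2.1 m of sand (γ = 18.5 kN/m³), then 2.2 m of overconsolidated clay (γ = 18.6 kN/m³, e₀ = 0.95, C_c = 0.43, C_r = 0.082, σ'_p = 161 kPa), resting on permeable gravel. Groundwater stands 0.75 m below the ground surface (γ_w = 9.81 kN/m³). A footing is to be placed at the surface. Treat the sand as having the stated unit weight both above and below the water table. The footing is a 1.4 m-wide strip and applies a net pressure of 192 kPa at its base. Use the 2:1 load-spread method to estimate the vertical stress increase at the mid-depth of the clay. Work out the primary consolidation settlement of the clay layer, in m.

Mid-depth of clay below the ground surface: z = 2.1 + 2.2/2 = 3.2 m.
Total vertical stress at mid-clay: σ_v = 18.5×2.1 + 18.6×1.1 = 59.31 kPa.
Pore pressure: u = 9.81×(3.2 − 0.75) = 24.035 kPa.
Initial effective stress: σ'_0 = σ_v − u = 59.31 − 24.035 = 35.275 kPa.
Stress increase at mid-clay by the 2:1 spreading method:
Δσ = qB/(B+z) = 192×1.4/(1.4+3.2) = 58.435 kPa
Final effective stress: σ'_f = 35.275 + 58.435 = 93.71 kPa.
σ'_f = 93.71 ≤ σ'_p = 161 kPa, so the clay remains overconsolidated and only the recompression index applies:
S_c = C_r·H/(1+e₀)·log₁₀(σ'_f/σ'_0) = 0.082×2.2/1.95×log₁₀(93.71/35.275)
    = 0.092512 × 0.42432 = 0.03925 m

S_c ≈ 0.0393 m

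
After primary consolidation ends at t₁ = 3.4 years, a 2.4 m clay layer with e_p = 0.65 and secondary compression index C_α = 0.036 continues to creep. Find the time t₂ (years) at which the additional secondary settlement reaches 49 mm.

t₂ ≈ 29.3 years

S_s = C_α·H/(1+e_p)·log₁₀(t₂/t₁) ⇒ log₁₀(t₂/t₁) = S_s·(1+e_p)/(C_α·H).
log₁₀(t₂/t₁) = 0.049 × (1+0.65) / (0.036×2.4) = 0.9358
t₂ = t₁ × 10^0.9358 = 3.4 × 8.625 = 29.33 years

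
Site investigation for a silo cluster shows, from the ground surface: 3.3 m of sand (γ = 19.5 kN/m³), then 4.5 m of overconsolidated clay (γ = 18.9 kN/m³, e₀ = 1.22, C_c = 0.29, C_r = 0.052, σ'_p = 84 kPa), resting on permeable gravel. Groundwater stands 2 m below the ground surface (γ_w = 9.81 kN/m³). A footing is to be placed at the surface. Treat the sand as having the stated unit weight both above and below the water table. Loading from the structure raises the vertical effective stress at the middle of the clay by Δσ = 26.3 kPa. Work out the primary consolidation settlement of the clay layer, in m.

Mid-depth of clay below the ground surface: z = 3.3 + 4.5/2 = 5.55 m.
Total vertical stress at mid-clay: σ_v = 19.5×3.3 + 18.9×2.25 = 106.88 kPa.
Pore pressure: u = 9.81×(5.55 − 2) = 34.825 kPa.
Initial effective stress: σ'_0 = σ_v − u = 106.88 − 34.825 = 72.055 kPa.
Final effective stress: σ'_f = 72.055 + 26.3 = 98.355 kPa.
σ'_f = 98.355 > σ'_p = 84 kPa, so the stress path crosses the preconsolidation pressure — recompression up to σ'_p, then virgin compression beyond:
S_c = H/(1+e₀)·[C_r·log₁₀(σ'_p/σ'_0) + C_c·log₁₀(σ'_f/σ'_p)]
    = 4.5/2.22 × [0.052×log₁₀(84/72.055) + 0.29×log₁₀(98.355/84)]
    = 2.027 × [0.003464 + 0.01987] = 0.0473 m

S_c ≈ 0.0473 m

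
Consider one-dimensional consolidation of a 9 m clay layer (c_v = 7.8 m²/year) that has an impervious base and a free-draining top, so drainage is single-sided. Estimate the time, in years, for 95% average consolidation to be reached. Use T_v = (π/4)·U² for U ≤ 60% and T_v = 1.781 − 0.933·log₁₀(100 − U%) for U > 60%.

Drainage path length: H_d = H = 9 m (single drainage).
U > 60%: T_v = 1.781 − 0.933·log₁₀(100 − 95) = 1.1289.
t = T_v·H_d²/c_v = 1.1289×9²/7.8 = 11.72 years.

t ≈ 11.7 years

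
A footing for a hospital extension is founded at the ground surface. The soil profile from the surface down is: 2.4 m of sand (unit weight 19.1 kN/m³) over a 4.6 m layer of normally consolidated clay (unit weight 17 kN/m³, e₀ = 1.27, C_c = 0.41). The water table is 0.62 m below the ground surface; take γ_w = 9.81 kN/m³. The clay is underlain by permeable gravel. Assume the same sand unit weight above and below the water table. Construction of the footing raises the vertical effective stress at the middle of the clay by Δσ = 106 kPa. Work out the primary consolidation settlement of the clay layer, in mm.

S_c ≈ 437 mm

Mid-depth of clay below the ground surface: z = 2.4 + 4.6/2 = 4.7 m.
Total vertical stress at mid-clay: σ_v = 19.1×2.4 + 17×2.3 = 84.94 kPa.
Pore pressure: u = 9.81×(4.7 − 0.62) = 40.025 kPa.
Initial effective stress: σ'_0 = σ_v − u = 84.94 − 40.025 = 44.915 kPa.
Final effective stress: σ'_f = σ'_0 + Δσ = 44.915 + 106 = 150.91 kPa.
Normally consolidated clay, so the full stress increment lies on the virgin compression line:
S_c = C_c·H/(1+e₀)·log₁₀(σ'_f/σ'_0) = 0.41×4.6/(1+1.27)×log₁₀(150.91/44.915)
    = 0.83084 × 0.52633 = 0.4373 m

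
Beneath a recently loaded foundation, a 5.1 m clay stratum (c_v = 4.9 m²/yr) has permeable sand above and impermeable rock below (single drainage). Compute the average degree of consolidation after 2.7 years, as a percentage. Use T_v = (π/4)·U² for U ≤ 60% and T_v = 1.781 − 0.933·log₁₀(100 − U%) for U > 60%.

Drainage path length: H_d = H = 5.1 m (single drainage).
T_v = c_v·t/H_d² = 4.9×2.7/5.1² = 0.50865.
T_v = 0.50865 corresponds to the U > 60% branch:
U = 1 − 10^((1.781 − T_v)/0.933)/100 = 0.7689

U ≈ 76.9 %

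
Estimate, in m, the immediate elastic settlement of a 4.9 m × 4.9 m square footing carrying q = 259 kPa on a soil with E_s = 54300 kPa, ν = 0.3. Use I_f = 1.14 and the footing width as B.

S_e ≈ 0.0242 m

Immediate (elastic) settlement: S_e = q·B·(1−ν²)/E_s · I_f.
S_e = 259 × 4.9 × (1 − 0.3²) / 54300 × 1.14
    = 259 × 4.9 × 0.91 / 54300 × 1.14
    = 0.02425 m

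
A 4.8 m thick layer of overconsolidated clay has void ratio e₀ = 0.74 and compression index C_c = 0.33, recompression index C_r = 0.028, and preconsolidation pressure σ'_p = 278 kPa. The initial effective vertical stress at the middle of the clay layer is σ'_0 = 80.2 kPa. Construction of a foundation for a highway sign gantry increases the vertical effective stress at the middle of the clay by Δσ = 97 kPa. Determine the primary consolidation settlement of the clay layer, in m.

S_c ≈ 0.0266 m

Final effective stress: σ'_f = 80.2 + 97 = 177.2 kPa.
σ'_f = 177.2 ≤ σ'_p = 278 kPa, so the clay remains overconsolidated and only the recompression index applies:
S_c = C_r·H/(1+e₀)·log₁₀(σ'_f/σ'_0) = 0.028×4.8/1.74×log₁₀(177.2/80.2)
    = 0.077241 × 0.34429 = 0.02659 m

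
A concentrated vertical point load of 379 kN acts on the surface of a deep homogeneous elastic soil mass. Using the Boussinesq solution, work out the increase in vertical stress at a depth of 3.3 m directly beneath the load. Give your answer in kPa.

Δσ_z ≈ 16.6 kPa

Boussinesq vertical stress below a point load on an elastic half-space:
Δσ_z = 3P/(2πz²) · [1 + (r/z)²]^(−5/2)
r/z = 0/3.3 = 0; [1+(r/z)²]^(−5/2) = 1.
Δσ_z = 3×379/(2π×3.3²) × 1 = 16.617 × 1 = 16.62 kPa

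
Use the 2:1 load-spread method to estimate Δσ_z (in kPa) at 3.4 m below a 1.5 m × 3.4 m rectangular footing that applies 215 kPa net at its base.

By the 2:1 method the load spreads at 1 horizontal : 2 vertical, so at depth z the loaded area has grown by z in each plan dimension:
Δσ = qBL/((B+z)(L+z)) = 215×1.5×3.4/((1.5+3.4)(3.4+3.4)) = 32.908 kPa

Δσ_z ≈ 32.9 kPa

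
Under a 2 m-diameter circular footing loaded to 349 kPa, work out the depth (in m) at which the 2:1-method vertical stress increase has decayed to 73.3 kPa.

2:1 spreading — at depth z the loaded area has grown by z in each plan dimension:
qD²/(D+z)² = Δσ_z ⇒ z = D(√(q/Δσ_z) − 1) = 2×(√(349/73.3) − 1) = 2.364 m

z ≈ 2.36 m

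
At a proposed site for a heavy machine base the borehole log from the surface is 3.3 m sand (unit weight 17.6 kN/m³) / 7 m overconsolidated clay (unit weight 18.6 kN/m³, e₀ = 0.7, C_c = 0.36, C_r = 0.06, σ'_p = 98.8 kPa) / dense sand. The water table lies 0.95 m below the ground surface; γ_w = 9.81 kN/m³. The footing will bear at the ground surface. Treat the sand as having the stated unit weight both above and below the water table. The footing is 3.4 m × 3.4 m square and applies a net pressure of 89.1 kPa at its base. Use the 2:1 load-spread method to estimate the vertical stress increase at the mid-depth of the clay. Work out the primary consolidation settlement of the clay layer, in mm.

S_c ≈ 15 mm

Mid-depth of clay below the ground surface: z = 3.3 + 7/2 = 6.8 m.
Total vertical stress at mid-clay: σ_v = 17.6×3.3 + 18.6×3.5 = 123.18 kPa.
Pore pressure: u = 9.81×(6.8 − 0.95) = 57.389 kPa.
Initial effective stress: σ'_0 = σ_v − u = 123.18 − 57.389 = 65.791 kPa.
Stress increase at mid-clay by the 2:1 spreading method:
Δσ = qBL/((B+z)(L+z)) = 89.1×3.4×3.4/((3.4+6.8)(3.4+6.8)) = 9.9 kPa
Final effective stress: σ'_f = 65.791 + 9.9 = 75.691 kPa.
σ'_f = 75.691 ≤ σ'_p = 98.8 kPa, so the clay remains overconsolidated and only the recompression index applies:
S_c = C_r·H/(1+e₀)·log₁₀(σ'_f/σ'_0) = 0.06×7/1.7×log₁₀(75.691/65.791)
    = 0.24706 × 0.060878 = 0.01504 m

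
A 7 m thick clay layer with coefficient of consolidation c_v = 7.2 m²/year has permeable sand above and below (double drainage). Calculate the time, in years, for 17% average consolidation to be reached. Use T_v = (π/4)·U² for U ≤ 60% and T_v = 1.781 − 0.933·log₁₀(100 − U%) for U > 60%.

Drainage path length: H_d = H/2 = 3.5 m (double drainage).
U ≤ 60%: T_v = (π/4)·U² = (π/4)×0.17² = 0.022698.
t = T_v·H_d²/c_v = 0.022698×3.5²/7.2 = 0.03862 years.

t ≈ 0.0386 years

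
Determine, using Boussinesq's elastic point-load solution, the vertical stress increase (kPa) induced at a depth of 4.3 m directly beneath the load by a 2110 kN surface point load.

Boussinesq vertical stress below a point load on an elastic half-space:
Δσ_z = 3P/(2πz²) · [1 + (r/z)²]^(−5/2)
r/z = 0/4.3 = 0; [1+(r/z)²]^(−5/2) = 1.
Δσ_z = 3×2110/(2π×4.3²) × 1 = 54.486 × 1 = 54.49 kPa

Δσ_z ≈ 54.5 kPa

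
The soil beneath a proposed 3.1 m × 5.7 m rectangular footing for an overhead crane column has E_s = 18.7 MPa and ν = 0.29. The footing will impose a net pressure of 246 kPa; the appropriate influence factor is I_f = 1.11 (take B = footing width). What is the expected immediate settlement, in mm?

S_e ≈ 41.5 mm

Immediate (elastic) settlement: S_e = q·B·(1−ν²)/E_s · I_f.
E_s = 18.7 MPa = 18700 kPa.
S_e = 246 × 3.1 × (1 − 0.29²) / 18700 × 1.11
    = 246 × 3.1 × 0.9159 / 18700 × 1.11
    = 0.04146 m = 41.46 mm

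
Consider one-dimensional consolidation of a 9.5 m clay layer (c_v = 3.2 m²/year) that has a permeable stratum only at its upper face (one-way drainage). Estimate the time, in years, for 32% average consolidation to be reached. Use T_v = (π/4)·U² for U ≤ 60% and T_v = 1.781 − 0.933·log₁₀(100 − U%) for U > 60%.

Drainage path length: H_d = H = 9.5 m (single drainage).
U ≤ 60%: T_v = (π/4)·U² = (π/4)×0.32² = 0.080425.
t = T_v·H_d²/c_v = 0.080425×9.5²/3.2 = 2.268 years.

t ≈ 2.27 years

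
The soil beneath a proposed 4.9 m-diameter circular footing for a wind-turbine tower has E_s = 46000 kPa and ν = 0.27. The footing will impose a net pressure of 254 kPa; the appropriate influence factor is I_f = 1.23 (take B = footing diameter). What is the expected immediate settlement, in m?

S_e ≈ 0.0309 m

Immediate (elastic) settlement: S_e = q·B·(1−ν²)/E_s · I_f.
S_e = 254 × 4.9 × (1 − 0.27²) / 46000 × 1.23
    = 254 × 4.9 × 0.9271 / 46000 × 1.23
    = 0.03085 m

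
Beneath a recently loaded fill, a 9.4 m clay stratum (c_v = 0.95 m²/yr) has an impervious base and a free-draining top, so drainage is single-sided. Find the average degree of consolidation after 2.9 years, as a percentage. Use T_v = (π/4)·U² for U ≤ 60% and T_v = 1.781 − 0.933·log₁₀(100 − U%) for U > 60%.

U ≈ 19.9 %

Drainage path length: H_d = H = 9.4 m (single drainage).
T_v = c_v·t/H_d² = 0.95×2.9/9.4² = 0.031179.
T_v = 0.031179 corresponds to the U ≤ 60% branch:
U = √(4T_v/π) = 0.1992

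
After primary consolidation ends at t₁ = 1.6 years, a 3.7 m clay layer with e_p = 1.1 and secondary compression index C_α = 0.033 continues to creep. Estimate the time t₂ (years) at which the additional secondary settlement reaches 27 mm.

S_s = C_α·H/(1+e_p)·log₁₀(t₂/t₁) ⇒ log₁₀(t₂/t₁) = S_s·(1+e_p)/(C_α·H).
log₁₀(t₂/t₁) = 0.027 × (1+1.1) / (0.033×3.7) = 0.4644
t₂ = t₁ × 10^0.4644 = 1.6 × 2.913 = 4.661 years

t₂ ≈ 4.66 years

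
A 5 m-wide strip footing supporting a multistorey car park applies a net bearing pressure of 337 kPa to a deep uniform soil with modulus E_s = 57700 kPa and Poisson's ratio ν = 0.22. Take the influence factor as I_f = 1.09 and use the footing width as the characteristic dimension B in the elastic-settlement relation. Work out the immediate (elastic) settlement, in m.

Immediate (elastic) settlement: S_e = q·B·(1−ν²)/E_s · I_f.
S_e = 337 × 5 × (1 − 0.22²) / 57700 × 1.09
    = 337 × 5 × 0.9516 / 57700 × 1.09
    = 0.03029 m

S_e ≈ 0.0303 m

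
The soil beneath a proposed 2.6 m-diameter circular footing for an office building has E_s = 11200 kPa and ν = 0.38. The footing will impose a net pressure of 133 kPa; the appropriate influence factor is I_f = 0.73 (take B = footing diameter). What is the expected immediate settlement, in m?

S_e ≈ 0.0193 m

Immediate (elastic) settlement: S_e = q·B·(1−ν²)/E_s · I_f.
S_e = 133 × 2.6 × (1 − 0.38²) / 11200 × 0.73
    = 133 × 2.6 × 0.8556 / 11200 × 0.73
    = 0.01928 m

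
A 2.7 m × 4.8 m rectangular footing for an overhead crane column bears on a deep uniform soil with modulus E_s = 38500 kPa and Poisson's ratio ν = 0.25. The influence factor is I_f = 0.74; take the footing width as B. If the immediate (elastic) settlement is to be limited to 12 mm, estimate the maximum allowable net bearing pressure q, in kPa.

S_e = q·B·(1−ν²)/E_s · I_f  ⇒  q = S_e·E_s / (B·(1−ν²)·I_f).
q = 0.012 × 38500 / (2.7 × 0.9375 × 0.74) = 246.6 kPa

q ≈ 247 kPa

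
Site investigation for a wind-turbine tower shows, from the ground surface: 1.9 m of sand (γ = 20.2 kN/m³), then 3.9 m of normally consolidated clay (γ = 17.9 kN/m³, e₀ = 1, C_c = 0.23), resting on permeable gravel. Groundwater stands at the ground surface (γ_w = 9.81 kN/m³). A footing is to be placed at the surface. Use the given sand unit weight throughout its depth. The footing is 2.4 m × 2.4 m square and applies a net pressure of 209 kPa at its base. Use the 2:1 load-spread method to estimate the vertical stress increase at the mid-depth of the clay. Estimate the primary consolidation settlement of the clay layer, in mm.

S_c ≈ 122 mm

Mid-depth of clay below the ground surface: z = 1.9 + 3.9/2 = 3.85 m.
Total vertical stress at mid-clay: σ_v = 20.2×1.9 + 17.9×1.95 = 73.285 kPa.
Pore pressure: u = 9.81×(3.85 − 0) = 37.769 kPa.
Initial effective stress: σ'_0 = σ_v − u = 73.285 − 37.769 = 35.516 kPa.
Stress increase at mid-clay by the 2:1 spreading method:
Δσ = qBL/((B+z)(L+z)) = 209×2.4×2.4/((2.4+3.85)(2.4+3.85)) = 30.818 kPa
Final effective stress: σ'_f = σ'_0 + Δσ = 35.516 + 30.818 = 66.334 kPa.
Normally consolidated clay, so the full stress increment lies on the virgin compression line:
S_c = C_c·H/(1+e₀)·log₁₀(σ'_f/σ'_0) = 0.23×3.9/(1+1)×log₁₀(66.334/35.516)
    = 0.4485 × 0.27131 = 0.1217 m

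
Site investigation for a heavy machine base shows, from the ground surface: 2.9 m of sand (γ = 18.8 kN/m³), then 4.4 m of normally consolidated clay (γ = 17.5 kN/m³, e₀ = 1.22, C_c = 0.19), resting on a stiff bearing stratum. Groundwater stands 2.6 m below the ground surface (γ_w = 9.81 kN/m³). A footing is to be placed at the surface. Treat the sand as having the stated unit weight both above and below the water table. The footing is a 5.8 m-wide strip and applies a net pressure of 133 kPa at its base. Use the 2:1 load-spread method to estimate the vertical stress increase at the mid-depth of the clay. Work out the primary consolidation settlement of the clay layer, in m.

Mid-depth of clay below the ground surface: z = 2.9 + 4.4/2 = 5.1 m.
Total vertical stress at mid-clay: σ_v = 18.8×2.9 + 17.5×2.2 = 93.02 kPa.
Pore pressure: u = 9.81×(5.1 − 2.6) = 24.525 kPa.
Initial effective stress: σ'_0 = σ_v − u = 93.02 − 24.525 = 68.495 kPa.
Stress increase at mid-clay by the 2:1 spreading method:
Δσ = qB/(B+z) = 133×5.8/(5.8+5.1) = 70.771 kPa
Final effective stress: σ'_f = σ'_0 + Δσ = 68.495 + 70.771 = 139.27 kPa.
Normally consolidated clay, so the full stress increment lies on the virgin compression line:
S_c = C_c·H/(1+e₀)·log₁₀(σ'_f/σ'_0) = 0.19×4.4/(1+1.22)×log₁₀(139.27/68.495)
    = 0.37658 × 0.3082 = 0.1161 m

S_c ≈ 0.116 m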